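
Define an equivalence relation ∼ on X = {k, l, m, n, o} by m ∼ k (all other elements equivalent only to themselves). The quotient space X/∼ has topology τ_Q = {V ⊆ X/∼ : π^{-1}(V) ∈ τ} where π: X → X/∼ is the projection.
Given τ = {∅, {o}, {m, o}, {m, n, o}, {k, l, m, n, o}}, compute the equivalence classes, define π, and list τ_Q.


X/∼ = {[k=m], [l], [n], [o]}; |τ_Q| = 3.

Equivalence classes: [k=m], [l], [n], [o].
Quotient map π: X → X/∼ sends k ↦ [k=m], l ↦ [l], m ↦ [k=m], n ↦ [n], o ↦ [o].
For each subset V ⊆ X/∼, compute π^{-1}(V) ⊆ X and check whether π^{-1}(V) ∈ τ. V is open in τ_Q iff π^{-1}(V) ∈ τ.
  V = {}: π^{-1}(V) = ∅ ∈ τ ✓.
  V = {[k=m]}: π^{-1}(V) = {k, m} ∉ τ ✗.
  V = {[l]}: π^{-1}(V) = {l} ∉ τ ✗.
  V = {[k=m], [l]}: π^{-1}(V) = {k, l, m} ∉ τ ✗.
  V = {[n]}: π^{-1}(V) = {n} ∉ τ ✗.
  V = {[k=m], [n]}: π^{-1}(V) = {k, m, n} ∉ τ ✗.
  V = {[l], [n]}: π^{-1}(V) = {l, n} ∉ τ ✗.
  V = {[k=m], [l], [n]}: π^{-1}(V) = {k, l, m, n} ∉ τ ✗.
  V = {[o]}: π^{-1}(V) = {o} ∈ τ ✓.
  V = {[k=m], [o]}: π^{-1}(V) = {k, m, o} ∉ τ ✗.
  V = {[l], [o]}: π^{-1}(V) = {l, o} ∉ τ ✗.
  V = {[k=m], [l], [o]}: π^{-1}(V) = {k, l, m, o} ∉ τ ✗.
  V = {[n], [o]}: π^{-1}(V) = {n, o} ∉ τ ✗.
  V = {[k=m], [n], [o]}: π^{-1}(V) = {k, m, n, o} ∉ τ ✗.
  V = {[l], [n], [o]}: π^{-1}(V) = {l, n, o} ∉ τ ✗.
  V = {[k=m], [l], [n], [o]}: π^{-1}(V) = {k, l, m, n, o} ∈ τ ✓.
Open sets in the quotient: τ_Q = {{}, {[o]}, {[k=m], [l], [n], [o]}} (3 elements).


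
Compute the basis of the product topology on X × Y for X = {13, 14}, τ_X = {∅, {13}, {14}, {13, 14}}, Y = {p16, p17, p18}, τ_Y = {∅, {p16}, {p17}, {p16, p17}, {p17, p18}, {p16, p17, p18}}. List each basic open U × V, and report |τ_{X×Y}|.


Basis B = {∅ × ∅, {13} × {p16}, {13} × {p17}, {14} × {p16}, {14} × {p17}, {13} × {p16, p17}, {13, 14} × {p16}, {13} × {p17, p18}, {13, 14} × {p17}, {14} × {p16, p17}, {14} × {p17, p18}, {13} × {p16, p17, p18}, {14} × {p16, p17, p18}, {13, 14} × {p16, p17}, {13, 14} × {p17, p18}, {13, 14} × {p16, p17, p18}}; |τ_{X×Y}| = 36.

Enumerate products U × V with U ∈ τ_X, V ∈ τ_Y (deduplicated):
  ∅ × ∅ = {} (∅)
  {13} × {p16} = {(13,p16)}
  {13} × {p17} = {(13,p17)}
  {14} × {p16} = {(14,p16)}
  {14} × {p17} = {(14,p17)}
  {13} × {p16, p17} = {(13,p16), (13,p17)}
  {13, 14} × {p16} = {(13,p16), (14,p16)}
  {13} × {p17, p18} = {(13,p17), (13,p18)}
  {13, 14} × {p17} = {(13,p17), (14,p17)}
  {14} × {p16, p17} = {(14,p16), (14,p17)}
  {14} × {p17, p18} = {(14,p17), (14,p18)}
  {13} × {p16, p17, p18} = {(13,p16), (13,p17), (13,p18)}
  {14} × {p16, p17, p18} = {(14,p16), (14,p17), (14,p18)}
  {13, 14} × {p16, p17} = {(13,p16), (13,p17), (14,p16), (14,p17)}
  {13, 14} × {p17, p18} = {(13,p17), (13,p18), (14,p17), (14,p18)}
  {13, 14} × {p16, p17, p18} = {(13,p16), (13,p17), (13,p18), (14,p16), (14,p17), (14,p18)}
These 16 distinct sets form the basis B.
Close under arbitrary unions to get τ_{X×Y}; counting gives |τ_{X×Y}| = 36.


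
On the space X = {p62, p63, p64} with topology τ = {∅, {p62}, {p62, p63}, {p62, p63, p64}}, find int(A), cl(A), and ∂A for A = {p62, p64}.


int(A) = {p62}, cl(A) = {p62, p63, p64}, ∂A = {p63, p64}.

Closed sets in (X, τ) are complements of opens:
  closed(X, τ) = {∅, {p64}, {p63, p64}, {p62, p63, p64}}.
int(A) = ⋃ {U ∈ τ : U ⊆ A}. Opens contained in A: ∅, {p62}.
Taking the union of these: int(A) = {p62}.
cl(A) = ⋂ {C closed : A ⊆ C}. Closed sets containing A: {p62, p63, p64}.
Intersecting these: cl(A) = {p62, p63, p64}.
∂A = cl(A) ∖ int(A) = {p62, p63, p64} ∖ {p62} = {p63, p64}.


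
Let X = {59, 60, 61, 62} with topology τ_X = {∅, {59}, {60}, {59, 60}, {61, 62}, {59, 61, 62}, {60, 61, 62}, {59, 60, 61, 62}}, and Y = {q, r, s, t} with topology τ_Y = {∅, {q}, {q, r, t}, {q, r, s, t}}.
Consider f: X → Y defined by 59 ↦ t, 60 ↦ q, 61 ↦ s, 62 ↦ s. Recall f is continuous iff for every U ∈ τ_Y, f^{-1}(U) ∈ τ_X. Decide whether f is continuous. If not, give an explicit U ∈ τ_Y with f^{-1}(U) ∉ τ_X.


f IS continuous.

Compute f^{-1}(U) for each U ∈ τ_Y:
  U = ∅: f^{-1}(U) = ∅ ∈ τ_X ✓.
  U = {q}: f^{-1}(U) = {60} ∈ τ_X ✓.
  U = {q, r, t}: f^{-1}(U) = {59, 60} ∈ τ_X ✓.
  U = {q, r, s, t}: f^{-1}(U) = {59, 60, 61, 62} ∈ τ_X ✓.
Every preimage lies in τ_X, so f IS continuous.


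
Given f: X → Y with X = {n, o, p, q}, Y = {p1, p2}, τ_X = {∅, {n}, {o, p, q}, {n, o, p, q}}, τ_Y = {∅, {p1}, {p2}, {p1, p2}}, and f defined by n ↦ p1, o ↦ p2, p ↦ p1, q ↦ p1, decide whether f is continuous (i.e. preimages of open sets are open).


f is NOT continuous.

Compute f^{-1}(U) for each U ∈ τ_Y:
  U = ∅: f^{-1}(U) = ∅ ∈ τ_X ✓.
  U = {p1}: f^{-1}(U) = {n, p, q} ∉ τ_X ✗.
  U = {p2}: f^{-1}(U) = {o} ∉ τ_X ✗.
  U = {p1, p2}: f^{-1}(U) = {n, o, p, q} ∈ τ_X ✓.
Found U = {p1} with f^{-1}(U) = {n, p, q} not in τ_X. Therefore f is NOT continuous.


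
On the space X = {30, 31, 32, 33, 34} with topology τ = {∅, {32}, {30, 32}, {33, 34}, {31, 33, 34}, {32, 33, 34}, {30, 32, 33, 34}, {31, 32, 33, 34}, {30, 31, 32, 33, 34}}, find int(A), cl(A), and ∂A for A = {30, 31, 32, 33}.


int(A) = {30, 32}, cl(A) = {30, 31, 32, 33, 34}, ∂A = {31, 33, 34}.

Closed sets in (X, τ) are complements of opens:
  closed(X, τ) = {∅, {30}, {31}, {30, 31}, {30, 32}, {30, 31, 32}, {31, 33, 34}, {30, 31, 33, 34}, {30, 31, 32, 33, 34}}.
int(A) = ⋃ {U ∈ τ : U ⊆ A}. Opens contained in A: ∅, {32}, {30, 32}.
Taking the union of these: int(A) = {30, 32}.
cl(A) = ⋂ {C closed : A ⊆ C}. Closed sets containing A: {30, 31, 32, 33, 34}.
Intersecting these: cl(A) = {30, 31, 32, 33, 34}.
∂A = cl(A) ∖ int(A) = {30, 31, 32, 33, 34} ∖ {30, 32} = {31, 33, 34}.


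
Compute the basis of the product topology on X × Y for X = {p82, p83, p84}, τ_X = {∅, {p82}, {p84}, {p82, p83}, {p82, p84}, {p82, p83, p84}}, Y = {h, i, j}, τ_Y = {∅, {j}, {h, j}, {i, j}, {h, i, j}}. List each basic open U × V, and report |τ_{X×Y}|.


Basis B = {∅ × ∅, {p82} × {j}, {p84} × {j}, {p82} × {h, j}, {p82} × {i, j}, {p82, p83} × {j}, {p82, p84} × {j}, {p84} × {h, j}, {p84} × {i, j}, {p82} × {h, i, j}, {p82, p83, p84} × {j}, {p84} × {h, i, j}, {p82, p83} × {h, j}, {p82, p84} × {h, j}, {p82, p83} × {i, j}, {p82, p84} × {i, j}, {p82, p83} × {h, i, j}, {p82, p84} × {h, i, j}, {p82, p83, p84} × {h, j}, {p82, p83, p84} × {i, j}, {p82, p83, p84} × {h, i, j}}; |τ_{X×Y}| = 70.

Enumerate products U × V with U ∈ τ_X, V ∈ τ_Y (deduplicated):
  ∅ × ∅ = {} (∅)
  {p82} × {j} = {(p82,j)}
  {p84} × {j} = {(p84,j)}
  {p82} × {h, j} = {(p82,h), (p82,j)}
  {p82} × {i, j} = {(p82,i), (p82,j)}
  {p82, p83} × {j} = {(p82,j), (p83,j)}
  {p82, p84} × {j} = {(p82,j), (p84,j)}
  {p84} × {h, j} = {(p84,h), (p84,j)}
  {p84} × {i, j} = {(p84,i), (p84,j)}
  {p82} × {h, i, j} = {(p82,h), (p82,i), (p82,j)}
  {p82, p83, p84} × {j} = {(p82,j), (p83,j), (p84,j)}
  {p84} × {h, i, j} = {(p84,h), (p84,i), (p84,j)}
  {p82, p83} × {h, j} = {(p82,h), (p82,j), (p83,h), (p83,j)}
  {p82, p84} × {h, j} = {(p82,h), (p82,j), (p84,h), (p84,j)}
  {p82, p83} × {i, j} = {(p82,i), (p82,j), (p83,i), (p83,j)}
  {p82, p84} × {i, j} = {(p82,i), (p82,j), (p84,i), (p84,j)}
  {p82, p83} × {h, i, j} = {(p82,h), (p82,i), (p82,j), (p83,h), (p83,i), (p83,j)}
  {p82, p84} × {h, i, j} = {(p82,h), (p82,i), (p82,j), (p84,h), (p84,i), (p84,j)}
  {p82, p83, p84} × {h, j} = {(p82,h), (p82,j), (p83,h), (p83,j), (p84,h), (p84,j)}
  {p82, p83, p84} × {i, j} = {(p82,i), (p82,j), (p83,i), (p83,j), (p84,i), (p84,j)}
  {p82, p83, p84} × {h, i, j} = {(p82,h), (p82,i), (p82,j), (p83,h), (p83,i), (p83,j), (p84,h), (p84,i), (p84,j)}
These 21 distinct sets form the basis B.
Close under arbitrary unions to get τ_{X×Y}; counting gives |τ_{X×Y}| = 70.


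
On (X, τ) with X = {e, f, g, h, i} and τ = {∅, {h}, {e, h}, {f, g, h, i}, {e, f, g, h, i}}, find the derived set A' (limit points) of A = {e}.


A' = ∅

For each x ∈ X, list the open sets U ∈ τ with x ∈ U, then check whether U ∩ (A ∖ {x}) ≠ ∅ for every such U.
  x = e: open {e, h} ∋ x has {e, h} ∩ (A ∖ {e}) = ∅, so x is NOT a limit point.
  x = f: open {f, g, h, i} ∋ x has {f, g, h, i} ∩ (A ∖ {f}) = ∅, so x is NOT a limit point.
  x = g: open {f, g, h, i} ∋ x has {f, g, h, i} ∩ (A ∖ {g}) = ∅, so x is NOT a limit point.
  x = h: open {h} ∋ x has {h} ∩ (A ∖ {h}) = ∅, so x is NOT a limit point.
  x = i: open {f, g, h, i} ∋ x has {f, g, h, i} ∩ (A ∖ {i}) = ∅, so x is NOT a limit point.
Collecting: A' = ∅.


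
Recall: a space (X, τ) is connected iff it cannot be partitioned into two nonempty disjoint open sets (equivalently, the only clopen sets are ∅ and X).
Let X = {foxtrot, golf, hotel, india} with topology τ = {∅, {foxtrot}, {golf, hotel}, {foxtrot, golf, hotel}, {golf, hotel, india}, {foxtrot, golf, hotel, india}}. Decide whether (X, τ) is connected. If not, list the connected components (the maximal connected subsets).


(X, τ) is disconnected; components = [{foxtrot}, {golf, hotel, india}].

Find clopen sets (U ∈ τ with X ∖ U ∈ τ):
  U = ∅, X ∖ U = {foxtrot, golf, hotel, india} — both open, so U is clopen.
  U = {foxtrot}, X ∖ U = {golf, hotel, india} — both open, so U is clopen.
  U = {golf, hotel, india}, X ∖ U = {foxtrot} — both open, so U is clopen.
  U = {foxtrot, golf, hotel, india}, X ∖ U = ∅ — both open, so U is clopen.
Nontrivial clopen(s) exist: e.g. {golf, hotel, india}. So (X, τ) is disconnected.
Compute connected components by grouping points that agree on all clopens:
  component: {foxtrot}
  component: {golf, hotel, india}


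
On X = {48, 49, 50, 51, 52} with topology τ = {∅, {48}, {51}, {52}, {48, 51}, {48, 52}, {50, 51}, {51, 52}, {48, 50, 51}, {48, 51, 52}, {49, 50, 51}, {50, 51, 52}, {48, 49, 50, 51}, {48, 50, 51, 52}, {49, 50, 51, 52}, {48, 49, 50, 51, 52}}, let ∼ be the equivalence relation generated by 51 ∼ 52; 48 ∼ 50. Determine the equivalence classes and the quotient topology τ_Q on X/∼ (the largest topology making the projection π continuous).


X/∼ = {[48=50], [49], [51=52]}; |τ_Q| = 4.

Equivalence classes: [48=50], [49], [51=52].
Quotient map π: X → X/∼ sends 48 ↦ [48=50], 49 ↦ [49], 50 ↦ [48=50], 51 ↦ [51=52], 52 ↦ [51=52].
For each subset V ⊆ X/∼, compute π^{-1}(V) ⊆ X and check whether π^{-1}(V) ∈ τ. V is open in τ_Q iff π^{-1}(V) ∈ τ.
  V = {}: π^{-1}(V) = ∅ ∈ τ ✓.
  V = {[48=50]}: π^{-1}(V) = {48, 50} ∉ τ ✗.
  V = {[49]}: π^{-1}(V) = {49} ∉ τ ✗.
  V = {[48=50], [49]}: π^{-1}(V) = {48, 49, 50} ∉ τ ✗.
  V = {[51=52]}: π^{-1}(V) = {51, 52} ∈ τ ✓.
  V = {[48=50], [51=52]}: π^{-1}(V) = {48, 50, 51, 52} ∈ τ ✓.
  V = {[49], [51=52]}: π^{-1}(V) = {49, 51, 52} ∉ τ ✗.
  V = {[48=50], [49], [51=52]}: π^{-1}(V) = {48, 49, 50, 51, 52} ∈ τ ✓.
Open sets in the quotient: τ_Q = {{}, {[51=52]}, {[48=50], [51=52]}, {[48=50], [49], [51=52]}} (4 elements).


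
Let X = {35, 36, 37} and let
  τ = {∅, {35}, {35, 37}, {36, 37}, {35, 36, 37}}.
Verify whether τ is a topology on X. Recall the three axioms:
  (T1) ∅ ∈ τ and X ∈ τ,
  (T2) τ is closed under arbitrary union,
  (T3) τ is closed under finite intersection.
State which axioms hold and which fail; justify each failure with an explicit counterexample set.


τ is NOT a topology on X.

Axiom (T1): ∅ ∈ τ? Yes; X ∈ τ? Yes.
Axiom (T2/T3): check pairwise unions and intersections of members of τ.
Counterexample for (T3): {35, 37} ∩ {36, 37} = {37} ∉ τ. Therefore τ is NOT a topology.


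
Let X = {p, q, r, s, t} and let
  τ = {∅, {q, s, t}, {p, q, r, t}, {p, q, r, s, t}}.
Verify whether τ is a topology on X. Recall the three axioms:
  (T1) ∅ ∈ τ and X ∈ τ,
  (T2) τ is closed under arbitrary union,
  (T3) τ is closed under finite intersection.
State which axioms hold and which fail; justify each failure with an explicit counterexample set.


τ is NOT a topology on X.

Axiom (T1): ∅ ∈ τ? Yes; X ∈ τ? Yes.
Axiom (T2/T3): check pairwise unions and intersections of members of τ.
Counterexample for (T3): {q, s, t} ∩ {p, q, r, t} = {q, t} ∉ τ. Therefore τ is NOT a topology.


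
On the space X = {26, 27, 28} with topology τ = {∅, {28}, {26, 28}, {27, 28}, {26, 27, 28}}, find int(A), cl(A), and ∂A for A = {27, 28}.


int(A) = {27, 28}, cl(A) = {26, 27, 28}, ∂A = {26}.

Closed sets in (X, τ) are complements of opens:
  closed(X, τ) = {∅, {26}, {27}, {26, 27}, {26, 27, 28}}.
int(A) = ⋃ {U ∈ τ : U ⊆ A}. Opens contained in A: ∅, {28}, {27, 28}.
Taking the union of these: int(A) = {27, 28}.
cl(A) = ⋂ {C closed : A ⊆ C}. Closed sets containing A: {26, 27, 28}.
Intersecting these: cl(A) = {26, 27, 28}.
∂A = cl(A) ∖ int(A) = {26, 27, 28} ∖ {27, 28} = {26}.


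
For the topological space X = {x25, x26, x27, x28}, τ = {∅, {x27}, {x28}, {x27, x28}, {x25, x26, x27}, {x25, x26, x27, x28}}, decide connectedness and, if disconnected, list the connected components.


(X, τ) is disconnected; components = [{x28}, {x25, x26, x27}].

Find clopen sets (U ∈ τ with X ∖ U ∈ τ):
  U = ∅, X ∖ U = {x25, x26, x27, x28} — both open, so U is clopen.
  U = {x28}, X ∖ U = {x25, x26, x27} — both open, so U is clopen.
  U = {x25, x26, x27}, X ∖ U = {x28} — both open, so U is clopen.
  U = {x25, x26, x27, x28}, X ∖ U = ∅ — both open, so U is clopen.
Nontrivial clopen(s) exist: e.g. {x28}. So (X, τ) is disconnected.
Compute connected components by grouping points that agree on all clopens:
  component: {x28}
  component: {x25, x26, x27}


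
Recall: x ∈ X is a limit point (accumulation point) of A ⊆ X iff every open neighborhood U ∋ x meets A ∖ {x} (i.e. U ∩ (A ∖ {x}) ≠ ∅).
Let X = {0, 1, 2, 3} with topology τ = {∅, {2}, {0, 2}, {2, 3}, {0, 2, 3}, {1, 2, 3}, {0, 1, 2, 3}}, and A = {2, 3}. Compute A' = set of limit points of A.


A' = {0, 1, 3}

For each x ∈ X, list the open sets U ∈ τ with x ∈ U, then check whether U ∩ (A ∖ {x}) ≠ ∅ for every such U.
  x = 0: opens ∋ x are {0, 2}, {0, 2, 3}, {0, 1, 2, 3}; each meets A ∖ {0}, so x IS a limit point.
  x = 1: opens ∋ x are {1, 2, 3}, {0, 1, 2, 3}; each meets A ∖ {1}, so x IS a limit point.
  x = 2: open {2} ∋ x has {2} ∩ (A ∖ {2}) = ∅, so x is NOT a limit point.
  x = 3: opens ∋ x are {2, 3}, {0, 2, 3}, {1, 2, 3}, {0, 1, 2, 3}; each meets A ∖ {3}, so x IS a limit point.
Collecting: A' = {0, 1, 3}.


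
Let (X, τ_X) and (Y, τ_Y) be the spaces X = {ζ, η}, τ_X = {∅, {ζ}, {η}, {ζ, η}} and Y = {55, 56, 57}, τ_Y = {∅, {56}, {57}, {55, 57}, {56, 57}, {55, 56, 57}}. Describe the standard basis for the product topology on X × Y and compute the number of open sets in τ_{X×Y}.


Basis B = {∅ × ∅, {ζ} × {56}, {ζ} × {57}, {η} × {56}, {η} × {57}, {ζ} × {55, 57}, {ζ} × {56, 57}, {ζ, η} × {56}, {ζ, η} × {57}, {η} × {55, 57}, {η} × {56, 57}, {ζ} × {55, 56, 57}, {η} × {55, 56, 57}, {ζ, η} × {55, 57}, {ζ, η} × {56, 57}, {ζ, η} × {55, 56, 57}}; |τ_{X×Y}| = 36.

Enumerate products U × V with U ∈ τ_X, V ∈ τ_Y (deduplicated):
  ∅ × ∅ = {} (∅)
  {ζ} × {56} = {(ζ,56)}
  {ζ} × {57} = {(ζ,57)}
  {η} × {56} = {(η,56)}
  {η} × {57} = {(η,57)}
  {ζ} × {55, 57} = {(ζ,55), (ζ,57)}
  {ζ} × {56, 57} = {(ζ,56), (ζ,57)}
  {ζ, η} × {56} = {(ζ,56), (η,56)}
  {ζ, η} × {57} = {(ζ,57), (η,57)}
  {η} × {55, 57} = {(η,55), (η,57)}
  {η} × {56, 57} = {(η,56), (η,57)}
  {ζ} × {55, 56, 57} = {(ζ,55), (ζ,56), (ζ,57)}
  {η} × {55, 56, 57} = {(η,55), (η,56), (η,57)}
  {ζ, η} × {55, 57} = {(ζ,55), (ζ,57), (η,55), (η,57)}
  {ζ, η} × {56, 57} = {(ζ,56), (ζ,57), (η,56), (η,57)}
  {ζ, η} × {55, 56, 57} = {(ζ,55), (ζ,56), (ζ,57), (η,55), (η,56), (η,57)}
These 16 distinct sets form the basis B.
Close under arbitrary unions to get τ_{X×Y}; counting gives |τ_{X×Y}| = 36.


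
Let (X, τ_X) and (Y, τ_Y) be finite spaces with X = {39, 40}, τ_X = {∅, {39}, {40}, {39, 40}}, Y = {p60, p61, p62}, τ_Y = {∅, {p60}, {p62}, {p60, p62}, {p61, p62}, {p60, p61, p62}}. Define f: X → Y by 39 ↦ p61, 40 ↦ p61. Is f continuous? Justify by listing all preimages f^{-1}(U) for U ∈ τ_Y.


f IS continuous.

Compute f^{-1}(U) for each U ∈ τ_Y:
  U = ∅: f^{-1}(U) = ∅ ∈ τ_X ✓.
  U = {p60}: f^{-1}(U) = ∅ ∈ τ_X ✓.
  U = {p62}: f^{-1}(U) = ∅ ∈ τ_X ✓.
  U = {p60, p62}: f^{-1}(U) = ∅ ∈ τ_X ✓.
  U = {p61, p62}: f^{-1}(U) = {39, 40} ∈ τ_X ✓.
  U = {p60, p61, p62}: f^{-1}(U) = {39, 40} ∈ τ_X ✓.
Every preimage lies in τ_X, so f IS continuous.


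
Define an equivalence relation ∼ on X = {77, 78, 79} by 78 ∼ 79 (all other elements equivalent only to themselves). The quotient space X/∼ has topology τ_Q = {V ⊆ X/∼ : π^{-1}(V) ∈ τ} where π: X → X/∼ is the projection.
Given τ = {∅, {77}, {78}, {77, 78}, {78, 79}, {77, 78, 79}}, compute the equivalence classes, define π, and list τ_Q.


X/∼ = {[77], [78=79]}; |τ_Q| = 4.

Equivalence classes: [77], [78=79].
Quotient map π: X → X/∼ sends 77 ↦ [77], 78 ↦ [78=79], 79 ↦ [78=79].
For each subset V ⊆ X/∼, compute π^{-1}(V) ⊆ X and check whether π^{-1}(V) ∈ τ. V is open in τ_Q iff π^{-1}(V) ∈ τ.
  V = {}: π^{-1}(V) = ∅ ∈ τ ✓.
  V = {[77]}: π^{-1}(V) = {77} ∈ τ ✓.
  V = {[78=79]}: π^{-1}(V) = {78, 79} ∈ τ ✓.
  V = {[77], [78=79]}: π^{-1}(V) = {77, 78, 79} ∈ τ ✓.
Open sets in the quotient: τ_Q = {{}, {[77]}, {[78=79]}, {[77], [78=79]}} (4 elements).


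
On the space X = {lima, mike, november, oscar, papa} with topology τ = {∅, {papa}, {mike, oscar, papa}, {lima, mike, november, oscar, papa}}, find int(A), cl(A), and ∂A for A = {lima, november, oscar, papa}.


int(A) = {papa}, cl(A) = {lima, mike, november, oscar, papa}, ∂A = {lima, mike, november, oscar}.

Closed sets in (X, τ) are complements of opens:
  closed(X, τ) = {∅, {lima, november}, {lima, mike, november, oscar}, {lima, mike, november, oscar, papa}}.
int(A) = ⋃ {U ∈ τ : U ⊆ A}. Opens contained in A: ∅, {papa}.
Taking the union of these: int(A) = {papa}.
cl(A) = ⋂ {C closed : A ⊆ C}. Closed sets containing A: {lima, mike, november, oscar, papa}.
Intersecting these: cl(A) = {lima, mike, november, oscar, papa}.
∂A = cl(A) ∖ int(A) = {lima, mike, november, oscar, papa} ∖ {papa} = {lima, mike, november, oscar}.


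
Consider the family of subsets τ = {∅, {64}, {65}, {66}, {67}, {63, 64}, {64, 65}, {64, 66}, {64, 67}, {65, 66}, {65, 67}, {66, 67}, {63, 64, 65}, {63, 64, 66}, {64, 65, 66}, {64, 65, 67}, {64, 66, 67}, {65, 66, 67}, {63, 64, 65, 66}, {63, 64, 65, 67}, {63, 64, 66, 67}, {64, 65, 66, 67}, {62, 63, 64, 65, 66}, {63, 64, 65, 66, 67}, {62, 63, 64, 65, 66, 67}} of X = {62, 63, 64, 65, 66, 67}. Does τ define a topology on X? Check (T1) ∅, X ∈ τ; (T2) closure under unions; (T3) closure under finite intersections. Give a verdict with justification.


τ is NOT a topology on X.

Axiom (T1): ∅ ∈ τ? Yes; X ∈ τ? Yes.
Axiom (T2/T3): check pairwise unions and intersections of members of τ.
Counterexample for (T2): {67} ∪ {63, 64} = {63, 64, 67} ∉ τ. Therefore τ is NOT a topology.


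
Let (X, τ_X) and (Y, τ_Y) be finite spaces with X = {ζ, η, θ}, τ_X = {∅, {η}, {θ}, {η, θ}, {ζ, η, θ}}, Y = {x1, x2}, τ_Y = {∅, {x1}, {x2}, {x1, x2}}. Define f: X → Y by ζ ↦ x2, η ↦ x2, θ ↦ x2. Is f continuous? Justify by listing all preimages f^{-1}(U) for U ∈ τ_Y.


f IS continuous.

Compute f^{-1}(U) for each U ∈ τ_Y:
  U = ∅: f^{-1}(U) = ∅ ∈ τ_X ✓.
  U = {x1}: f^{-1}(U) = ∅ ∈ τ_X ✓.
  U = {x2}: f^{-1}(U) = {ζ, η, θ} ∈ τ_X ✓.
  U = {x1, x2}: f^{-1}(U) = {ζ, η, θ} ∈ τ_X ✓.
Every preimage lies in τ_X, so f IS continuous.


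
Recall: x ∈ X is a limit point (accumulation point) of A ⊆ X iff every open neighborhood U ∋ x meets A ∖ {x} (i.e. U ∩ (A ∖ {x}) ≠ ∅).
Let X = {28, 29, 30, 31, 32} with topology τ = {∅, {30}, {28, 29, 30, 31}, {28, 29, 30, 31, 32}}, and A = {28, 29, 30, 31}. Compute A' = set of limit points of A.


A' = {28, 29, 31, 32}

For each x ∈ X, list the open sets U ∈ τ with x ∈ U, then check whether U ∩ (A ∖ {x}) ≠ ∅ for every such U.
  x = 28: opens ∋ x are {28, 29, 30, 31}, {28, 29, 30, 31, 32}; each meets A ∖ {28}, so x IS a limit point.
  x = 29: opens ∋ x are {28, 29, 30, 31}, {28, 29, 30, 31, 32}; each meets A ∖ {29}, so x IS a limit point.
  x = 30: open {30} ∋ x has {30} ∩ (A ∖ {30}) = ∅, so x is NOT a limit point.
  x = 31: opens ∋ x are {28, 29, 30, 31}, {28, 29, 30, 31, 32}; each meets A ∖ {31}, so x IS a limit point.
  x = 32: opens ∋ x are {28, 29, 30, 31, 32}; each meets A ∖ {32}, so x IS a limit point.
Collecting: A' = {28, 29, 31, 32}.


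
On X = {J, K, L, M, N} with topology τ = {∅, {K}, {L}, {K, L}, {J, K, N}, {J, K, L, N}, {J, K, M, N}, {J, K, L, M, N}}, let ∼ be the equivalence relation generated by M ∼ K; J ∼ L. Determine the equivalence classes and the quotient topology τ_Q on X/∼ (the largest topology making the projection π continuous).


X/∼ = {[J=L], [K=M], [N]}; |τ_Q| = 2.

Equivalence classes: [J=L], [K=M], [N].
Quotient map π: X → X/∼ sends J ↦ [J=L], K ↦ [K=M], L ↦ [J=L], M ↦ [K=M], N ↦ [N].
For each subset V ⊆ X/∼, compute π^{-1}(V) ⊆ X and check whether π^{-1}(V) ∈ τ. V is open in τ_Q iff π^{-1}(V) ∈ τ.
  V = {}: π^{-1}(V) = ∅ ∈ τ ✓.
  V = {[J=L]}: π^{-1}(V) = {J, L} ∉ τ ✗.
  V = {[K=M]}: π^{-1}(V) = {K, M} ∉ τ ✗.
  V = {[J=L], [K=M]}: π^{-1}(V) = {J, K, L, M} ∉ τ ✗.
  V = {[N]}: π^{-1}(V) = {N} ∉ τ ✗.
  V = {[J=L], [N]}: π^{-1}(V) = {J, L, N} ∉ τ ✗.
  V = {[K=M], [N]}: π^{-1}(V) = {K, M, N} ∉ τ ✗.
  V = {[J=L], [K=M], [N]}: π^{-1}(V) = {J, K, L, M, N} ∈ τ ✓.
Open sets in the quotient: τ_Q = {{}, {[J=L], [K=M], [N]}} (2 elements).


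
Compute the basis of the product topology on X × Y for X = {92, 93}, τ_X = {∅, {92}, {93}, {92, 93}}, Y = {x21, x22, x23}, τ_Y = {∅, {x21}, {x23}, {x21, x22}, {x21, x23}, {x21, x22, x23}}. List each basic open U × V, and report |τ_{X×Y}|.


Basis B = {∅ × ∅, {92} × {x21}, {92} × {x23}, {93} × {x21}, {93} × {x23}, {92} × {x21, x22}, {92} × {x21, x23}, {92, 93} × {x21}, {92, 93} × {x23}, {93} × {x21, x22}, {93} × {x21, x23}, {92} × {x21, x22, x23}, {93} × {x21, x22, x23}, {92, 93} × {x21, x22}, {92, 93} × {x21, x23}, {92, 93} × {x21, x22, x23}}; |τ_{X×Y}| = 36.

Enumerate products U × V with U ∈ τ_X, V ∈ τ_Y (deduplicated):
  ∅ × ∅ = {} (∅)
  {92} × {x21} = {(92,x21)}
  {92} × {x23} = {(92,x23)}
  {93} × {x21} = {(93,x21)}
  {93} × {x23} = {(93,x23)}
  {92} × {x21, x22} = {(92,x21), (92,x22)}
  {92} × {x21, x23} = {(92,x21), (92,x23)}
  {92, 93} × {x21} = {(92,x21), (93,x21)}
  {92, 93} × {x23} = {(92,x23), (93,x23)}
  {93} × {x21, x22} = {(93,x21), (93,x22)}
  {93} × {x21, x23} = {(93,x21), (93,x23)}
  {92} × {x21, x22, x23} = {(92,x21), (92,x22), (92,x23)}
  {93} × {x21, x22, x23} = {(93,x21), (93,x22), (93,x23)}
  {92, 93} × {x21, x22} = {(92,x21), (92,x22), (93,x21), (93,x22)}
  {92, 93} × {x21, x23} = {(92,x21), (92,x23), (93,x21), (93,x23)}
  {92, 93} × {x21, x22, x23} = {(92,x21), (92,x22), (92,x23), (93,x21), (93,x22), (93,x23)}
These 16 distinct sets form the basis B.
Close under arbitrary unions to get τ_{X×Y}; counting gives |τ_{X×Y}| = 36.


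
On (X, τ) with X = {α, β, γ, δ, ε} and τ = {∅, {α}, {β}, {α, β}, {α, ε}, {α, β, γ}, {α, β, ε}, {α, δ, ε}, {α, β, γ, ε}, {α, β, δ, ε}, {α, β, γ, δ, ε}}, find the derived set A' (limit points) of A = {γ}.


A' = ∅

For each x ∈ X, list the open sets U ∈ τ with x ∈ U, then check whether U ∩ (A ∖ {x}) ≠ ∅ for every such U.
  x = α: open {α} ∋ x has {α} ∩ (A ∖ {α}) = ∅, so x is NOT a limit point.
  x = β: open {β} ∋ x has {β} ∩ (A ∖ {β}) = ∅, so x is NOT a limit point.
  x = γ: open {α, β, γ} ∋ x has {α, β, γ} ∩ (A ∖ {γ}) = ∅, so x is NOT a limit point.
  x = δ: open {α, δ, ε} ∋ x has {α, δ, ε} ∩ (A ∖ {δ}) = ∅, so x is NOT a limit point.
  x = ε: open {α, ε} ∋ x has {α, ε} ∩ (A ∖ {ε}) = ∅, so x is NOT a limit point.
Collecting: A' = ∅.


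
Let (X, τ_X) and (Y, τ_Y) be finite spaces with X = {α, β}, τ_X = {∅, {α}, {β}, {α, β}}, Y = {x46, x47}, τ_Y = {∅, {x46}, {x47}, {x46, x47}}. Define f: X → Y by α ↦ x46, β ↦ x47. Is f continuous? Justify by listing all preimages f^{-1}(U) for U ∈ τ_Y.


f IS continuous.

Compute f^{-1}(U) for each U ∈ τ_Y:
  U = ∅: f^{-1}(U) = ∅ ∈ τ_X ✓.
  U = {x46}: f^{-1}(U) = {α} ∈ τ_X ✓.
  U = {x47}: f^{-1}(U) = {β} ∈ τ_X ✓.
  U = {x46, x47}: f^{-1}(U) = {α, β} ∈ τ_X ✓.
Every preimage lies in τ_X, so f IS continuous.


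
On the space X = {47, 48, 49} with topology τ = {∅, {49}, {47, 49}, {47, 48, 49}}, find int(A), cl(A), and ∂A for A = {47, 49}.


int(A) = {47, 49}, cl(A) = {47, 48, 49}, ∂A = {48}.

Closed sets in (X, τ) are complements of opens:
  closed(X, τ) = {∅, {48}, {47, 48}, {47, 48, 49}}.
int(A) = ⋃ {U ∈ τ : U ⊆ A}. Opens contained in A: ∅, {49}, {47, 49}.
Taking the union of these: int(A) = {47, 49}.
cl(A) = ⋂ {C closed : A ⊆ C}. Closed sets containing A: {47, 48, 49}.
Intersecting these: cl(A) = {47, 48, 49}.
∂A = cl(A) ∖ int(A) = {47, 48, 49} ∖ {47, 49} = {48}.


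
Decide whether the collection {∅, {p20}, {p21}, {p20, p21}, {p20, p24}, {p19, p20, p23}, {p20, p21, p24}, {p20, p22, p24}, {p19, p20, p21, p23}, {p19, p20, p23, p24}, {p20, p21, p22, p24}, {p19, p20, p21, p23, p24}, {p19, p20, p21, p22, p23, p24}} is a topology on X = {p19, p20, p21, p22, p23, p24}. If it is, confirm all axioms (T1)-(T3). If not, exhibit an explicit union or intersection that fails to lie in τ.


τ is NOT a topology on X.

Axiom (T1): ∅ ∈ τ? Yes; X ∈ τ? Yes.
Axiom (T2/T3): check pairwise unions and intersections of members of τ.
Counterexample for (T2): {p19, p20, p23} ∪ {p20, p22, p24} = {p19, p20, p22, p23, p24} ∉ τ. Therefore τ is NOT a topology.


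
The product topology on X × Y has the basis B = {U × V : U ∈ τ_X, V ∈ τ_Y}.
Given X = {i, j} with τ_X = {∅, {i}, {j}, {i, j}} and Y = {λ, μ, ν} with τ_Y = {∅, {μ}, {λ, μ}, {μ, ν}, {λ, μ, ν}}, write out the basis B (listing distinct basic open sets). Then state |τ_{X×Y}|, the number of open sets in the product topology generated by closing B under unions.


Basis B = {∅ × ∅, {i} × {μ}, {j} × {μ}, {i} × {λ, μ}, {i} × {μ, ν}, {i, j} × {μ}, {j} × {λ, μ}, {j} × {μ, ν}, {i} × {λ, μ, ν}, {j} × {λ, μ, ν}, {i, j} × {λ, μ}, {i, j} × {μ, ν}, {i, j} × {λ, μ, ν}}; |τ_{X×Y}| = 25.

Enumerate products U × V with U ∈ τ_X, V ∈ τ_Y (deduplicated):
  ∅ × ∅ = {} (∅)
  {i} × {μ} = {(i,μ)}
  {j} × {μ} = {(j,μ)}
  {i} × {λ, μ} = {(i,λ), (i,μ)}
  {i} × {μ, ν} = {(i,μ), (i,ν)}
  {i, j} × {μ} = {(i,μ), (j,μ)}
  {j} × {λ, μ} = {(j,λ), (j,μ)}
  {j} × {μ, ν} = {(j,μ), (j,ν)}
  {i} × {λ, μ, ν} = {(i,λ), (i,μ), (i,ν)}
  {j} × {λ, μ, ν} = {(j,λ), (j,μ), (j,ν)}
  {i, j} × {λ, μ} = {(i,λ), (i,μ), (j,λ), (j,μ)}
  {i, j} × {μ, ν} = {(i,μ), (i,ν), (j,μ), (j,ν)}
  {i, j} × {λ, μ, ν} = {(i,λ), (i,μ), (i,ν), (j,λ), (j,μ), (j,ν)}
These 13 distinct sets form the basis B.
Close under arbitrary unions to get τ_{X×Y}; counting gives |τ_{X×Y}| = 25.


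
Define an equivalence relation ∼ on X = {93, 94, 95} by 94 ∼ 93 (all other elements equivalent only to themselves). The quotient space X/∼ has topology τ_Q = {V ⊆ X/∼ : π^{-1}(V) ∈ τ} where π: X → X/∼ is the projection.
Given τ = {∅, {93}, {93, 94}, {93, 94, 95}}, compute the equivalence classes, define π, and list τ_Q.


X/∼ = {[93=94], [95]}; |τ_Q| = 3.

Equivalence classes: [93=94], [95].
Quotient map π: X → X/∼ sends 93 ↦ [93=94], 94 ↦ [93=94], 95 ↦ [95].
For each subset V ⊆ X/∼, compute π^{-1}(V) ⊆ X and check whether π^{-1}(V) ∈ τ. V is open in τ_Q iff π^{-1}(V) ∈ τ.
  V = {}: π^{-1}(V) = ∅ ∈ τ ✓.
  V = {[93=94]}: π^{-1}(V) = {93, 94} ∈ τ ✓.
  V = {[95]}: π^{-1}(V) = {95} ∉ τ ✗.
  V = {[93=94], [95]}: π^{-1}(V) = {93, 94, 95} ∈ τ ✓.
Open sets in the quotient: τ_Q = {{}, {[93=94]}, {[93=94], [95]}} (3 elements).


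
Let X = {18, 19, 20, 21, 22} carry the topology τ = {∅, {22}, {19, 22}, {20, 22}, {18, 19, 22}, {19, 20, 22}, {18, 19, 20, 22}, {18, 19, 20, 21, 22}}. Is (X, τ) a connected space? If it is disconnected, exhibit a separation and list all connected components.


(X, τ) is connected.

Find clopen sets (U ∈ τ with X ∖ U ∈ τ):
  U = ∅, X ∖ U = {18, 19, 20, 21, 22} — both open, so U is clopen.
  U = {18, 19, 20, 21, 22}, X ∖ U = ∅ — both open, so U is clopen.
Only trivial clopens (∅ and X) exist, so (X, τ) is connected.
Compute connected components by grouping points that agree on all clopens:
  component: {18, 19, 20, 21, 22}


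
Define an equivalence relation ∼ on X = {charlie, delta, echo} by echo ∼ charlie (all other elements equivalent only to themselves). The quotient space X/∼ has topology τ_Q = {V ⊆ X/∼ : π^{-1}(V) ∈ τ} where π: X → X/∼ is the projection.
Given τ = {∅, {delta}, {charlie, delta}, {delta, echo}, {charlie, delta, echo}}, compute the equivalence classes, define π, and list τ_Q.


X/∼ = {[charlie=echo], [delta]}; |τ_Q| = 3.

Equivalence classes: [charlie=echo], [delta].
Quotient map π: X → X/∼ sends charlie ↦ [charlie=echo], delta ↦ [delta], echo ↦ [charlie=echo].
For each subset V ⊆ X/∼, compute π^{-1}(V) ⊆ X and check whether π^{-1}(V) ∈ τ. V is open in τ_Q iff π^{-1}(V) ∈ τ.
  V = {}: π^{-1}(V) = ∅ ∈ τ ✓.
  V = {[charlie=echo]}: π^{-1}(V) = {charlie, echo} ∉ τ ✗.
  V = {[delta]}: π^{-1}(V) = {delta} ∈ τ ✓.
  V = {[charlie=echo], [delta]}: π^{-1}(V) = {charlie, delta, echo} ∈ τ ✓.
Open sets in the quotient: τ_Q = {{}, {[delta]}, {[charlie=echo], [delta]}} (3 elements).


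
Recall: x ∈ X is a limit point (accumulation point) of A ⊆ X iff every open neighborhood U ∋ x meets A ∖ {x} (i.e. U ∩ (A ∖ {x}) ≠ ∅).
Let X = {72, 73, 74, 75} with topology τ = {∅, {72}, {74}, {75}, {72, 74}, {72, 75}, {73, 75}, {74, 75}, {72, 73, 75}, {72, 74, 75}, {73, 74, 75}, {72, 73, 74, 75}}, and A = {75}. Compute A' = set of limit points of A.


A' = {73}

For each x ∈ X, list the open sets U ∈ τ with x ∈ U, then check whether U ∩ (A ∖ {x}) ≠ ∅ for every such U.
  x = 72: open {72} ∋ x has {72} ∩ (A ∖ {72}) = ∅, so x is NOT a limit point.
  x = 73: opens ∋ x are {73, 75}, {72, 73, 75}, {73, 74, 75}, {72, 73, 74, 75}; each meets A ∖ {73}, so x IS a limit point.
  x = 74: open {74} ∋ x has {74} ∩ (A ∖ {74}) = ∅, so x is NOT a limit point.
  x = 75: open {75} ∋ x has {75} ∩ (A ∖ {75}) = ∅, so x is NOT a limit point.
Collecting: A' = {73}.


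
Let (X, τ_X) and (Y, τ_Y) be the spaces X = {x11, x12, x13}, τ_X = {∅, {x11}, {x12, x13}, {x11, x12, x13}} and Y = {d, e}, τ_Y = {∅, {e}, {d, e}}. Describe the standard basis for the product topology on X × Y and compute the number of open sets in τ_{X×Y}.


Basis B = {∅ × ∅, {x11} × {e}, {x11} × {d, e}, {x12, x13} × {e}, {x11, x12, x13} × {e}, {x12, x13} × {d, e}, {x11, x12, x13} × {d, e}}; |τ_{X×Y}| = 9.

Enumerate products U × V with U ∈ τ_X, V ∈ τ_Y (deduplicated):
  ∅ × ∅ = {} (∅)
  {x11} × {e} = {(x11,e)}
  {x11} × {d, e} = {(x11,d), (x11,e)}
  {x12, x13} × {e} = {(x12,e), (x13,e)}
  {x11, x12, x13} × {e} = {(x11,e), (x12,e), (x13,e)}
  {x12, x13} × {d, e} = {(x12,d), (x12,e), (x13,d), (x13,e)}
  {x11, x12, x13} × {d, e} = {(x11,d), (x11,e), (x12,d), (x12,e), (x13,d), (x13,e)}
These 7 distinct sets form the basis B.
Close under arbitrary unions to get τ_{X×Y}; counting gives |τ_{X×Y}| = 9.


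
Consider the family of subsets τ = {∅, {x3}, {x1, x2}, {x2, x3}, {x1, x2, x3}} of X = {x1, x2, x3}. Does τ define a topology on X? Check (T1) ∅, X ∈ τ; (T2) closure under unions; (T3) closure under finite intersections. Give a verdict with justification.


τ is NOT a topology on X.

Axiom (T1): ∅ ∈ τ? Yes; X ∈ τ? Yes.
Axiom (T2/T3): check pairwise unions and intersections of members of τ.
Counterexample for (T3): {x1, x2} ∩ {x2, x3} = {x2} ∉ τ. Therefore τ is NOT a topology.


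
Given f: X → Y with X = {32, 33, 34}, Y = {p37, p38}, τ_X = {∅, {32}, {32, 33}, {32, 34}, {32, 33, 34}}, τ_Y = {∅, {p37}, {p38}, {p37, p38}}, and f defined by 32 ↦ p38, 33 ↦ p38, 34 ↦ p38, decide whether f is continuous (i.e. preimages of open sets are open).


f IS continuous.

Compute f^{-1}(U) for each U ∈ τ_Y:
  U = ∅: f^{-1}(U) = ∅ ∈ τ_X ✓.
  U = {p37}: f^{-1}(U) = ∅ ∈ τ_X ✓.
  U = {p38}: f^{-1}(U) = {32, 33, 34} ∈ τ_X ✓.
  U = {p37, p38}: f^{-1}(U) = {32, 33, 34} ∈ τ_X ✓.
Every preimage lies in τ_X, so f IS continuous.


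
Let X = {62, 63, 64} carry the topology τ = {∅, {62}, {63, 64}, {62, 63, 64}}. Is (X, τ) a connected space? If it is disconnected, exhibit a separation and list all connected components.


(X, τ) is disconnected; components = [{62}, {63, 64}].

Find clopen sets (U ∈ τ with X ∖ U ∈ τ):
  U = ∅, X ∖ U = {62, 63, 64} — both open, so U is clopen.
  U = {62}, X ∖ U = {63, 64} — both open, so U is clopen.
  U = {63, 64}, X ∖ U = {62} — both open, so U is clopen.
  U = {62, 63, 64}, X ∖ U = ∅ — both open, so U is clopen.
Nontrivial clopen(s) exist: e.g. {62}. So (X, τ) is disconnected.
Compute connected components by grouping points that agree on all clopens:
  component: {62}
  component: {63, 64}


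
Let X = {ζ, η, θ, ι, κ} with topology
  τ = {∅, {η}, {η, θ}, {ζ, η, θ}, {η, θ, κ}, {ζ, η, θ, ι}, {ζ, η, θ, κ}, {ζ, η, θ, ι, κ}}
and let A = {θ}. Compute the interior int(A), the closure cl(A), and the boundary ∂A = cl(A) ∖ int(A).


int(A) = ∅, cl(A) = {ζ, θ, ι, κ}, ∂A = {ζ, θ, ι, κ}.

Closed sets in (X, τ) are complements of opens:
  closed(X, τ) = {∅, {ι}, {κ}, {ζ, ι}, {ι, κ}, {ζ, ι, κ}, {ζ, θ, ι, κ}, {ζ, η, θ, ι, κ}}.
int(A) = ⋃ {U ∈ τ : U ⊆ A}. Opens contained in A: ∅.
Taking the union of these: int(A) = ∅.
cl(A) = ⋂ {C closed : A ⊆ C}. Closed sets containing A: {ζ, θ, ι, κ}, {ζ, η, θ, ι, κ}.
Intersecting these: cl(A) = {ζ, θ, ι, κ}.
∂A = cl(A) ∖ int(A) = {ζ, θ, ι, κ} ∖ ∅ = {ζ, θ, ι, κ}.


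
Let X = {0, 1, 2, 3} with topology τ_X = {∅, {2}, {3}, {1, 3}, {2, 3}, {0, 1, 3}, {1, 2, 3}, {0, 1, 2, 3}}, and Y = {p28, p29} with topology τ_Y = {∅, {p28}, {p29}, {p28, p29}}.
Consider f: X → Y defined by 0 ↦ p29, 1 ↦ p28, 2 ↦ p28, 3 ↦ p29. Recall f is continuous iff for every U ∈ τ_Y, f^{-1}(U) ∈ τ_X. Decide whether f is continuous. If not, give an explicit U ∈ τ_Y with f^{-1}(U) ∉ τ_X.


f is NOT continuous.

Compute f^{-1}(U) for each U ∈ τ_Y:
  U = ∅: f^{-1}(U) = ∅ ∈ τ_X ✓.
  U = {p28}: f^{-1}(U) = {1, 2} ∉ τ_X ✗.
  U = {p29}: f^{-1}(U) = {0, 3} ∉ τ_X ✗.
  U = {p28, p29}: f^{-1}(U) = {0, 1, 2, 3} ∈ τ_X ✓.
Found U = {p28} with f^{-1}(U) = {1, 2} not in τ_X. Therefore f is NOT continuous.


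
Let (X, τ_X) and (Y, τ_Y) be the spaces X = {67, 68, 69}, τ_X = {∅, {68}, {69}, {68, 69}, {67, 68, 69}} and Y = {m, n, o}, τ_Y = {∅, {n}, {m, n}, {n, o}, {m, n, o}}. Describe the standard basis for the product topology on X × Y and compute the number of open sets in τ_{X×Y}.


Basis B = {∅ × ∅, {68} × {n}, {69} × {n}, {68} × {m, n}, {68} × {n, o}, {68, 69} × {n}, {69} × {m, n}, {69} × {n, o}, {67, 68, 69} × {n}, {68} × {m, n, o}, {69} × {m, n, o}, {68, 69} × {m, n}, {68, 69} × {n, o}, {67, 68, 69} × {m, n}, {67, 68, 69} × {n, o}, {68, 69} × {m, n, o}, {67, 68, 69} × {m, n, o}}; |τ_{X×Y}| = 50.

Enumerate products U × V with U ∈ τ_X, V ∈ τ_Y (deduplicated):
  ∅ × ∅ = {} (∅)
  {68} × {n} = {(68,n)}
  {69} × {n} = {(69,n)}
  {68} × {m, n} = {(68,m), (68,n)}
  {68} × {n, o} = {(68,n), (68,o)}
  {68, 69} × {n} = {(68,n), (69,n)}
  {69} × {m, n} = {(69,m), (69,n)}
  {69} × {n, o} = {(69,n), (69,o)}
  {67, 68, 69} × {n} = {(67,n), (68,n), (69,n)}
  {68} × {m, n, o} = {(68,m), (68,n), (68,o)}
  {69} × {m, n, o} = {(69,m), (69,n), (69,o)}
  {68, 69} × {m, n} = {(68,m), (68,n), (69,m), (69,n)}
  {68, 69} × {n, o} = {(68,n), (68,o), (69,n), (69,o)}
  {67, 68, 69} × {m, n} = {(67,m), (67,n), (68,m), (68,n), (69,m), (69,n)}
  {67, 68, 69} × {n, o} = {(67,n), (67,o), (68,n), (68,o), (69,n), (69,o)}
  {68, 69} × {m, n, o} = {(68,m), (68,n), (68,o), (69,m), (69,n), (69,o)}
  {67, 68, 69} × {m, n, o} = {(67,m), (67,n), (67,o), (68,m), (68,n), (68,o), (69,m), (69,n), (69,o)}
These 17 distinct sets form the basis B.
Close under arbitrary unions to get τ_{X×Y}; counting gives |τ_{X×Y}| = 50.


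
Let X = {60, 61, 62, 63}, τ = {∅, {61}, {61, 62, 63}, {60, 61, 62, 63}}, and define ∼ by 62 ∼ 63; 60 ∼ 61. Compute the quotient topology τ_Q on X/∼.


X/∼ = {[60=61], [62=63]}; |τ_Q| = 2.

Equivalence classes: [60=61], [62=63].
Quotient map π: X → X/∼ sends 60 ↦ [60=61], 61 ↦ [60=61], 62 ↦ [62=63], 63 ↦ [62=63].
For each subset V ⊆ X/∼, compute π^{-1}(V) ⊆ X and check whether π^{-1}(V) ∈ τ. V is open in τ_Q iff π^{-1}(V) ∈ τ.
  V = {}: π^{-1}(V) = ∅ ∈ τ ✓.
  V = {[60=61]}: π^{-1}(V) = {60, 61} ∉ τ ✗.
  V = {[62=63]}: π^{-1}(V) = {62, 63} ∉ τ ✗.
  V = {[60=61], [62=63]}: π^{-1}(V) = {60, 61, 62, 63} ∈ τ ✓.
Open sets in the quotient: τ_Q = {{}, {[60=61], [62=63]}} (2 elements).


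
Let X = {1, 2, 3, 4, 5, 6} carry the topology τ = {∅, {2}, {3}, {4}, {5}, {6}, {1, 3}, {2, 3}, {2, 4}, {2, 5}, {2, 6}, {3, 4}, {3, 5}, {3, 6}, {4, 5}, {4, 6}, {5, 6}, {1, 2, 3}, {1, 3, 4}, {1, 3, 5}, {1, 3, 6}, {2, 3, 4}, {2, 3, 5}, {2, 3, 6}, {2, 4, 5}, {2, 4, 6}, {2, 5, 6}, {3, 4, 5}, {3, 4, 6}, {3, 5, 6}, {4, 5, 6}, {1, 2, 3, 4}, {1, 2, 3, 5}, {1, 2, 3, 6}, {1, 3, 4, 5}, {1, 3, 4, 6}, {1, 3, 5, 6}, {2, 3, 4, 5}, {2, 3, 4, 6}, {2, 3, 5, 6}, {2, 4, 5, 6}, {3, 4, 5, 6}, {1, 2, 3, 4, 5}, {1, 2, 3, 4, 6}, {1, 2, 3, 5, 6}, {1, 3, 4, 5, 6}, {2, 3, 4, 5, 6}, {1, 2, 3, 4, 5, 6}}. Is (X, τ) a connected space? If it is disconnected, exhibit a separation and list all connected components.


(X, τ) is disconnected; components = [{2}, {4}, {5}, {6}, {1, 3}].

Find clopen sets (U ∈ τ with X ∖ U ∈ τ):
  U = ∅, X ∖ U = {1, 2, 3, 4, 5, 6} — both open, so U is clopen.
  U = {2}, X ∖ U = {1, 3, 4, 5, 6} — both open, so U is clopen.
  U = {4}, X ∖ U = {1, 2, 3, 5, 6} — both open, so U is clopen.
  U = {5}, X ∖ U = {1, 2, 3, 4, 6} — both open, so U is clopen.
  U = {6}, X ∖ U = {1, 2, 3, 4, 5} — both open, so U is clopen.
  U = {1, 3}, X ∖ U = {2, 4, 5, 6} — both open, so U is clopen.
  U = {2, 4}, X ∖ U = {1, 3, 5, 6} — both open, so U is clopen.
  U = {2, 5}, X ∖ U = {1, 3, 4, 6} — both open, so U is clopen.
  U = {2, 6}, X ∖ U = {1, 3, 4, 5} — both open, so U is clopen.
  U = {4, 5}, X ∖ U = {1, 2, 3, 6} — both open, so U is clopen.
  U = {4, 6}, X ∖ U = {1, 2, 3, 5} — both open, so U is clopen.
  U = {5, 6}, X ∖ U = {1, 2, 3, 4} — both open, so U is clopen.
  U = {1, 2, 3}, X ∖ U = {4, 5, 6} — both open, so U is clopen.
  U = {1, 3, 4}, X ∖ U = {2, 5, 6} — both open, so U is clopen.
  U = {1, 3, 5}, X ∖ U = {2, 4, 6} — both open, so U is clopen.
  U = {1, 3, 6}, X ∖ U = {2, 4, 5} — both open, so U is clopen.
  U = {2, 4, 5}, X ∖ U = {1, 3, 6} — both open, so U is clopen.
  U = {2, 4, 6}, X ∖ U = {1, 3, 5} — both open, so U is clopen.
  U = {2, 5, 6}, X ∖ U = {1, 3, 4} — both open, so U is clopen.
  U = {4, 5, 6}, X ∖ U = {1, 2, 3} — both open, so U is clopen.
  U = {1, 2, 3, 4}, X ∖ U = {5, 6} — both open, so U is clopen.
  U = {1, 2, 3, 5}, X ∖ U = {4, 6} — both open, so U is clopen.
  U = {1, 2, 3, 6}, X ∖ U = {4, 5} — both open, so U is clopen.
  U = {1, 3, 4, 5}, X ∖ U = {2, 6} — both open, so U is clopen.
  U = {1, 3, 4, 6}, X ∖ U = {2, 5} — both open, so U is clopen.
  U = {1, 3, 5, 6}, X ∖ U = {2, 4} — both open, so U is clopen.
  U = {2, 4, 5, 6}, X ∖ U = {1, 3} — both open, so U is clopen.
  U = {1, 2, 3, 4, 5}, X ∖ U = {6} — both open, so U is clopen.
  U = {1, 2, 3, 4, 6}, X ∖ U = {5} — both open, so U is clopen.
  U = {1, 2, 3, 5, 6}, X ∖ U = {4} — both open, so U is clopen.
  U = {1, 3, 4, 5, 6}, X ∖ U = {2} — both open, so U is clopen.
  U = {1, 2, 3, 4, 5, 6}, X ∖ U = ∅ — both open, so U is clopen.
Nontrivial clopen(s) exist: e.g. {1, 3, 5}. So (X, τ) is disconnected.
Compute connected components by grouping points that agree on all clopens:
  component: {2}
  component: {4}
  component: {5}
  component: {6}
  component: {1, 3}
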